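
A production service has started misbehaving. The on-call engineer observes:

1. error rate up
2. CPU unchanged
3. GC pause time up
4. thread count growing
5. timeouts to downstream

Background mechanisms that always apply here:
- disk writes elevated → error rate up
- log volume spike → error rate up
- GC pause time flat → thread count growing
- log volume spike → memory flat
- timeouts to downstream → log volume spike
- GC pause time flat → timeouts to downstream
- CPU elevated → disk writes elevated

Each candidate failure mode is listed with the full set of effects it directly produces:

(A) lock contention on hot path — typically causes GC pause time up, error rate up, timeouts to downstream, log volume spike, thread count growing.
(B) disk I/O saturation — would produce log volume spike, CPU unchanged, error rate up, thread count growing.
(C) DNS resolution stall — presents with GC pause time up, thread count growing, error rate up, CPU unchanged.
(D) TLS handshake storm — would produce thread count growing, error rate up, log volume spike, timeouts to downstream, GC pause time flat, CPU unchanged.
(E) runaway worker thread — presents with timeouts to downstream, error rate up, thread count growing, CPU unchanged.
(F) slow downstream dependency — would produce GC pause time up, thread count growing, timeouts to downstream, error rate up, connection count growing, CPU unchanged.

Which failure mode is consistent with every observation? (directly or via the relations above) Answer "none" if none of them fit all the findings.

F

For each candidate, compare predicted effects to what was observed:
(A) lock contention on hot path — error rate up +; CPU unchanged -; GC pause time up +; thread count growing +; timeouts to downstream +
(B) disk I/O saturation — error rate up +; CPU unchanged +; GC pause time up -; thread count growing +; timeouts to downstream -
(C) DNS resolution stall — error rate up +; CPU unchanged +; GC pause time up +; thread count growing +; timeouts to downstream -
(D) TLS handshake storm — error rate up +; CPU unchanged +; GC pause time up -; thread count growing +; timeouts to downstream +
(E) runaway worker thread — does not account for GC pause time up
(F) slow downstream dependency — error rate up +; CPU unchanged +; GC pause time up +; thread count growing +; timeouts to downstream +
Only (F) is consistent with every observation.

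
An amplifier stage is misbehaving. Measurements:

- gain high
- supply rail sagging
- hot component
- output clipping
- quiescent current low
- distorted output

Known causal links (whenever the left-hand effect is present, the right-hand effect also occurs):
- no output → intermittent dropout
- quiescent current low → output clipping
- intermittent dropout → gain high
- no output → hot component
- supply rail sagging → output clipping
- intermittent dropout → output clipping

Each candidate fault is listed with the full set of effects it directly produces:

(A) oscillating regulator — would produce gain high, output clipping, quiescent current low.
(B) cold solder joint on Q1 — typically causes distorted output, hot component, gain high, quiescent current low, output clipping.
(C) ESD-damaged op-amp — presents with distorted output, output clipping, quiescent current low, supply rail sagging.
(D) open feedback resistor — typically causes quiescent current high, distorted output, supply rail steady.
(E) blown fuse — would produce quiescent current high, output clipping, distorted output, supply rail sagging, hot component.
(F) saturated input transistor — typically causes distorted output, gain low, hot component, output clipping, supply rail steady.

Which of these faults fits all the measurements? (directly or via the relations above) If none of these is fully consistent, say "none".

Per-candidate check:
(A) oscillating regulator — gain high yes; supply rail sagging NO; hot component NO; output clipping yes; quiescent current low yes; distorted output NO
(B) cold solder joint on Q1 — does not account for supply rail sagging
(C) ESD-damaged op-amp — does not account for gain high, hot component
(D) open feedback resistor — gain high NO; supply rail sagging NO; hot component NO; output clipping NO; quiescent current low NO; distorted output yes
(E) blown fuse — gain high NO; supply rail sagging yes; hot component yes; output clipping yes; quiescent current low NO; distorted output yes
(F) saturated input transistor — fails on gain high, supply rail sagging, quiescent current low (predicts gain low, not gain high; predicts supply rail steady, not supply rail sagging)
No candidate is consistent with all observations.

none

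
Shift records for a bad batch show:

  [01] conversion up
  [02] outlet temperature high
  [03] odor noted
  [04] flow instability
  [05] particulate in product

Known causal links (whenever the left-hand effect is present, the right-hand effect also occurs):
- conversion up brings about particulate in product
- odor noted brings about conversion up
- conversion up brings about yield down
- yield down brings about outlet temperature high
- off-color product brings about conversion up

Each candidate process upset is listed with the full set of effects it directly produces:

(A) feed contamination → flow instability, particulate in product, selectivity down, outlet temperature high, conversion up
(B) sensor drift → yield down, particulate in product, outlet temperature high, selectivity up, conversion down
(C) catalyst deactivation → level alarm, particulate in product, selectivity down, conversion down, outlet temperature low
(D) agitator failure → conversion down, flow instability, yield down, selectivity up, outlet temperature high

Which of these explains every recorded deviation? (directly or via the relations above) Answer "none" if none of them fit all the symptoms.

Per-candidate check:
(A) feed contamination — conversion up +; outlet temperature high +; odor noted -; flow instability +; particulate in product +
(B) sensor drift — fails on conversion up, odor noted, flow instability (predicts conversion down, not conversion up)
(C) catalyst deactivation — conversion up -; outlet temperature high -; odor noted -; flow instability -; particulate in product +
(D) agitator failure — fails on conversion up, odor noted, particulate in product (predicts conversion down, not conversion up)
No candidate is consistent with all observations.

none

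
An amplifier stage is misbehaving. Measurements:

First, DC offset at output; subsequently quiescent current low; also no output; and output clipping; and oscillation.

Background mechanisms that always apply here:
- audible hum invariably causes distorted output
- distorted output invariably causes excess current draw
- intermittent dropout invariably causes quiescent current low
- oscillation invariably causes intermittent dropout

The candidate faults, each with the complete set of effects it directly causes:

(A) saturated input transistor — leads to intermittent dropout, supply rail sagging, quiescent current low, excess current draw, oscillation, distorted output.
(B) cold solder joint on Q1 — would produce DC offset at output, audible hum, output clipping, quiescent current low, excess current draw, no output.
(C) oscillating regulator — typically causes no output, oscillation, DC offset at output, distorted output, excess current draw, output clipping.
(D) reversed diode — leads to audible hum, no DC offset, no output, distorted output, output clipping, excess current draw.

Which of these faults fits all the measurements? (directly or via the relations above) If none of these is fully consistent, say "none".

C

Per-candidate check:
(A) saturated input transistor — DC offset at output -; quiescent current low +; no output -; output clipping -; oscillation +
(B) cold solder joint on Q1 — DC offset at output +; quiescent current low +; no output +; output clipping +; oscillation -
(C) oscillating regulator — DC offset at output +; quiescent current low + (by oscillation → intermittent dropout → quiescent current low); no output +; output clipping +; oscillation +
(D) reversed diode — fails on DC offset at output, quiescent current low, oscillation (predicts no DC offset, not DC offset at output)
Only (C) is consistent with every observation.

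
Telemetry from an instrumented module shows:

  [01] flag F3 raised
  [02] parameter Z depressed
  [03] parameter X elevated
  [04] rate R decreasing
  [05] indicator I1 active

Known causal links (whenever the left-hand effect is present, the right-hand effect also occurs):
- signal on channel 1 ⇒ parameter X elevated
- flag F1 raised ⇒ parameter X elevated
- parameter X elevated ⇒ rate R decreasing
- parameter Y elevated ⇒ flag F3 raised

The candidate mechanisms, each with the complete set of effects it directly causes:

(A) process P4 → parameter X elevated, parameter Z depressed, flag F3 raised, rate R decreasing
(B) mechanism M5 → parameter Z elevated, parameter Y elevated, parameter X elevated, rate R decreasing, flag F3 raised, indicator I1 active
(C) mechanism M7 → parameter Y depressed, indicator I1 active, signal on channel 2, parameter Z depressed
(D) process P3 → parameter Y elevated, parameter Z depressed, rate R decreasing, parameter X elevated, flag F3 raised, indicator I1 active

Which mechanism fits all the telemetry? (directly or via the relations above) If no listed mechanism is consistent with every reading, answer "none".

Per-candidate check:
(A) process P4 — flag F3 raised match; parameter Z depressed match; parameter X elevated match; rate R decreasing match; indicator I1 active miss
(B) mechanism M5 — fails on parameter Z depressed (predicts parameter Z elevated, not parameter Z depressed)
(C) mechanism M7 — does not account for flag F3 raised, parameter X elevated, rate R decreasing
(D) process P3 — accounts for every observation
(D) alone accounts for all the evidence.

D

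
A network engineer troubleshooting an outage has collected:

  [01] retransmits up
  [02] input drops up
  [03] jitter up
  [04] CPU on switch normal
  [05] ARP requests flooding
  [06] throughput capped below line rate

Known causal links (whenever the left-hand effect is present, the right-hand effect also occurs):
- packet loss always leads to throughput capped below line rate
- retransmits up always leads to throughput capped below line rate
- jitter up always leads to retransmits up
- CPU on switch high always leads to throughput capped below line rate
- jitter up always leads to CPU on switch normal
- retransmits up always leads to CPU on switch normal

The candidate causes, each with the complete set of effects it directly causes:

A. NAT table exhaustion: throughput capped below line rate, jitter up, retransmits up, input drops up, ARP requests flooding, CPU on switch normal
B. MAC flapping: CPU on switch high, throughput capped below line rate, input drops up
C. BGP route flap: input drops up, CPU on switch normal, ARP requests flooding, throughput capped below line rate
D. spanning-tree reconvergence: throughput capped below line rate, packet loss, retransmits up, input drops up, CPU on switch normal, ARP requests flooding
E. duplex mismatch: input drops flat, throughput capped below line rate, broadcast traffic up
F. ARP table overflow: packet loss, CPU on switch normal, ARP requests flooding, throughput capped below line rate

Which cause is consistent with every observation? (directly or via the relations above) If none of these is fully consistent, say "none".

A

Per-candidate check:
(A) NAT table exhaustion — retransmits up +; input drops up +; jitter up +; CPU on switch normal +; ARP requests flooding +; throughput capped below line rate +
(B) MAC flapping — retransmits up -; input drops up +; jitter up -; CPU on switch normal -; ARP requests flooding -; throughput capped below line rate +
(C) BGP route flap — does not account for retransmits up, jitter up
(D) spanning-tree reconvergence — retransmits up +; input drops up +; jitter up -; CPU on switch normal +; ARP requests flooding +; throughput capped below line rate +
(E) duplex mismatch — fails on retransmits up, input drops up, jitter up, CPU on switch normal, ARP requests flooding (predicts input drops flat, not input drops up)
(F) ARP table overflow — does not account for retransmits up, input drops up, jitter up
Only (A) is consistent with every observation.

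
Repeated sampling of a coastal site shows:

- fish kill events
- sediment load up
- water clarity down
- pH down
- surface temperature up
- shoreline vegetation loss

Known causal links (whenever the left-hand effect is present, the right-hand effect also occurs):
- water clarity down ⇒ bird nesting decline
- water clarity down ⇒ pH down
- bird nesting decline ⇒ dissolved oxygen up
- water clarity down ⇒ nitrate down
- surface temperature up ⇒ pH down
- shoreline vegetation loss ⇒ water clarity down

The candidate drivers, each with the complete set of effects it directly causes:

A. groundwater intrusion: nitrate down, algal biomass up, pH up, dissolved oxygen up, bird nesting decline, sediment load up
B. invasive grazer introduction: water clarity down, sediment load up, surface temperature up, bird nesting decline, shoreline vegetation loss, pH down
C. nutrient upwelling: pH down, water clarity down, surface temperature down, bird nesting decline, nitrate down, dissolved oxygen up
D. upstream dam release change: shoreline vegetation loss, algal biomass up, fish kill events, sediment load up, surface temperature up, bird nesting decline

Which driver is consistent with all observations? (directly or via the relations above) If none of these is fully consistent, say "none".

D

Testing each hypothesis:
(A) groundwater intrusion — fails on fish kill events, water clarity down, pH down, surface temperature up, shoreline vegetation loss (predicts pH up, not pH down)
(B) invasive grazer introduction — does not account for fish kill events
(C) nutrient upwelling — fish kill events ✗; sediment load up ✗; water clarity down ✓; pH down ✓; surface temperature up ✗; shoreline vegetation loss ✗
(D) upstream dam release change — fish kill events ✓; sediment load up ✓; water clarity down ✓ (via shoreline vegetation loss → water clarity down); pH down ✓ (via surface temperature up → pH down); surface temperature up ✓; shoreline vegetation loss ✓
(D) is the only candidate with no mismatches.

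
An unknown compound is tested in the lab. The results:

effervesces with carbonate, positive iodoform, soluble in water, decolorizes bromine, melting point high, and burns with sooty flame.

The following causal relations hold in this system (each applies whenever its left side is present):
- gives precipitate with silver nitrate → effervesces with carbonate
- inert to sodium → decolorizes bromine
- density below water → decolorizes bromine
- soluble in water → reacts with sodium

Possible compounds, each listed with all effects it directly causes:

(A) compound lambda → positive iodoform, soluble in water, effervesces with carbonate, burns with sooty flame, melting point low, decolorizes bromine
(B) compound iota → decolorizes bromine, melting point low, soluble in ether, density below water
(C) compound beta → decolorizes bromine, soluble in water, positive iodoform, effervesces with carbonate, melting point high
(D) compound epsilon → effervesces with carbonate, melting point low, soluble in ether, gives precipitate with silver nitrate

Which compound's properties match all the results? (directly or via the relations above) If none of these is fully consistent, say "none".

none

Per-candidate check:
(A) compound lambda — effervesces with carbonate match; positive iodoform match; soluble in water match; decolorizes bromine match; melting point high miss; burns with sooty flame match
(B) compound iota — fails on effervesces with carbonate, positive iodoform, soluble in water, melting point high, burns with sooty flame (predicts melting point low, not melting point high)
(C) compound beta — effervesces with carbonate match; positive iodoform match; soluble in water match; decolorizes bromine match; melting point high match; burns with sooty flame miss
(D) compound epsilon — fails on positive iodoform, soluble in water, decolorizes bromine, melting point high, burns with sooty flame (predicts melting point low, not melting point high)
None of the listed candidates fits everything.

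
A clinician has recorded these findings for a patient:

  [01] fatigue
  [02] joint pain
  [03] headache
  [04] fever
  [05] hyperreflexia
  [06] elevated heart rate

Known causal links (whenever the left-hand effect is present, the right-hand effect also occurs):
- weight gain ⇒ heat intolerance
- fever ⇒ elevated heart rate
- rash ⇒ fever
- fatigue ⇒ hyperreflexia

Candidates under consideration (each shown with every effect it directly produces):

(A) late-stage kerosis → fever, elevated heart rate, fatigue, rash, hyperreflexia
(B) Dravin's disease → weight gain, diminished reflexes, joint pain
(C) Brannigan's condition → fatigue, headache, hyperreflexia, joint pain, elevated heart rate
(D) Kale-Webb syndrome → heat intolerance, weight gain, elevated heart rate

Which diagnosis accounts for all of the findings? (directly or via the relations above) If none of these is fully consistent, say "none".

none

Testing each hypothesis:
(A) late-stage kerosis — fatigue ✓; joint pain ✗; headache ✗; fever ✓; hyperreflexia ✓; elevated heart rate ✓
(B) Dravin's disease — fatigue ✗; joint pain ✓; headache ✗; fever ✗; hyperreflexia ✗; elevated heart rate ✗
(C) Brannigan's condition — fatigue ✓; joint pain ✓; headache ✓; fever ✗; hyperreflexia ✓; elevated heart rate ✓
(D) Kale-Webb syndrome — fatigue ✗; joint pain ✗; headache ✗; fever ✗; hyperreflexia ✗; elevated heart rate ✓
None of the listed candidates fits everything.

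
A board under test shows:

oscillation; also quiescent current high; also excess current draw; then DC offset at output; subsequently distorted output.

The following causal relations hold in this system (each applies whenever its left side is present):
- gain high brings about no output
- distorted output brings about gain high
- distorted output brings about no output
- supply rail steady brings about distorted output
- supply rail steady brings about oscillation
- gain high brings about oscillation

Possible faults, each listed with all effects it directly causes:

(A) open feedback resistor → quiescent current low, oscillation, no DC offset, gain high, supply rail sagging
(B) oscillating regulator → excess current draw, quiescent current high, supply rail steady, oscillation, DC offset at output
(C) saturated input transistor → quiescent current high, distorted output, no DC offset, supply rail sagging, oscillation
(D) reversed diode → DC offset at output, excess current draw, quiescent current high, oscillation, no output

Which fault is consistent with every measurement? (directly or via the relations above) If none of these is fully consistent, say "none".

B

For each candidate, compare predicted effects to what was observed:
(A) open feedback resistor — oscillation match; quiescent current high miss; excess current draw miss; DC offset at output miss; distorted output miss
(B) oscillating regulator — oscillation match; quiescent current high match; excess current draw match; DC offset at output match; distorted output match (through supply rail steady → distorted output)
(C) saturated input transistor — oscillation match; quiescent current high match; excess current draw miss; DC offset at output miss; distorted output match
(D) reversed diode — oscillation match; quiescent current high match; excess current draw match; DC offset at output match; distorted output miss
Only (B) is consistent with every observation.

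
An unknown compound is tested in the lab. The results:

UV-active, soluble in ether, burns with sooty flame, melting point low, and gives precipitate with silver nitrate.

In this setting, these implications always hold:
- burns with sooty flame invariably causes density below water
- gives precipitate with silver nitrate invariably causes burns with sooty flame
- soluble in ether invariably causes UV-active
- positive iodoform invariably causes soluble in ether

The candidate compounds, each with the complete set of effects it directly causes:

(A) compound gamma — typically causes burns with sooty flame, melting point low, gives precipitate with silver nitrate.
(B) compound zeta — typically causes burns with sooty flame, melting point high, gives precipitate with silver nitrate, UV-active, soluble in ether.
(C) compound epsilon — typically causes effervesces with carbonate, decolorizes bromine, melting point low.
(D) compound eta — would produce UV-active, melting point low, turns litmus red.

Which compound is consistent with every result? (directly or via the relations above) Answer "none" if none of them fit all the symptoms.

Per-candidate check:
(A) compound gamma — UV-active -; soluble in ether -; burns with sooty flame +; melting point low +; gives precipitate with silver nitrate +
(B) compound zeta — fails on melting point low (predicts melting point high, not melting point low)
(C) compound epsilon — does not account for UV-active, soluble in ether, burns with sooty flame, gives precipitate with silver nitrate
(D) compound eta — does not account for soluble in ether, burns with sooty flame, gives precipitate with silver nitrate
No candidate is consistent with all observations.

none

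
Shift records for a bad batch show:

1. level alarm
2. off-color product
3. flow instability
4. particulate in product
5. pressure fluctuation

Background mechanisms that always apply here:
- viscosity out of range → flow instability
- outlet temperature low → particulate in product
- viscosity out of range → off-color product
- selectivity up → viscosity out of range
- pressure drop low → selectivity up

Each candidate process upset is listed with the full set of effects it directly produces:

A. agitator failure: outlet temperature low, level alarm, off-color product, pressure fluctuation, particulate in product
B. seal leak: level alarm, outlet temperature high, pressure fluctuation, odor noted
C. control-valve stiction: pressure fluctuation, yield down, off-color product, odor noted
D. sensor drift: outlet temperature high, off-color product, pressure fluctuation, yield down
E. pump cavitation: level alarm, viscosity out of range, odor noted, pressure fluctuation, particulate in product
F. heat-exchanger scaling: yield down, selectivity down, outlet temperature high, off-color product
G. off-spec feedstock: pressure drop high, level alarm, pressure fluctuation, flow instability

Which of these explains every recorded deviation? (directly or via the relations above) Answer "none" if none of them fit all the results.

E

Testing each hypothesis:
(A) agitator failure — does not account for flow instability
(B) seal leak — does not account for off-color product, flow instability, particulate in product
(C) control-valve stiction — does not account for level alarm, flow instability, particulate in product
(D) sensor drift — level alarm NO; off-color product yes; flow instability NO; particulate in product NO; pressure fluctuation yes
(E) pump cavitation — accounts for every observation (off-color product by viscosity out of range → off-color product)
(F) heat-exchanger scaling — level alarm NO; off-color product yes; flow instability NO; particulate in product NO; pressure fluctuation NO
(G) off-spec feedstock — does not account for off-color product, particulate in product
(E) is the only candidate with no mismatches.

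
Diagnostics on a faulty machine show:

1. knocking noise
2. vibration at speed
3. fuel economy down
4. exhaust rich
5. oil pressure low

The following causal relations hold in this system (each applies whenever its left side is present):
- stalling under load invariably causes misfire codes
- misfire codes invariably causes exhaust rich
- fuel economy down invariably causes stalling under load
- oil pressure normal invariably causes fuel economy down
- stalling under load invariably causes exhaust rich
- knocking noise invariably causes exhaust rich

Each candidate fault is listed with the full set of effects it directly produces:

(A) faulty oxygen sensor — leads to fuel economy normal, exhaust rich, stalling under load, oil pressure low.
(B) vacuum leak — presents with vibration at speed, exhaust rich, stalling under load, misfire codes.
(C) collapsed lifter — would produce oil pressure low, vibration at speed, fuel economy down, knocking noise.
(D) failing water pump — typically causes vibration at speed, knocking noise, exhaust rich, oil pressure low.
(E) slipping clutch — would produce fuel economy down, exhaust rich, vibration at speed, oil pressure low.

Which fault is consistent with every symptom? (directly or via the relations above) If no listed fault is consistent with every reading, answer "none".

C

Per-candidate check:
(A) faulty oxygen sensor — fails on knocking noise, vibration at speed, fuel economy down (predicts fuel economy normal, not fuel economy down)
(B) vacuum leak — does not account for knocking noise, fuel economy down, oil pressure low
(C) collapsed lifter — knocking noise ✓; vibration at speed ✓; fuel economy down ✓; exhaust rich ✓ (by knocking noise → exhaust rich); oil pressure low ✓
(D) failing water pump — knocking noise ✓; vibration at speed ✓; fuel economy down ✗; exhaust rich ✓; oil pressure low ✓
(E) slipping clutch — knocking noise ✗; vibration at speed ✓; fuel economy down ✓; exhaust rich ✓; oil pressure low ✓
(C) alone accounts for all the evidence.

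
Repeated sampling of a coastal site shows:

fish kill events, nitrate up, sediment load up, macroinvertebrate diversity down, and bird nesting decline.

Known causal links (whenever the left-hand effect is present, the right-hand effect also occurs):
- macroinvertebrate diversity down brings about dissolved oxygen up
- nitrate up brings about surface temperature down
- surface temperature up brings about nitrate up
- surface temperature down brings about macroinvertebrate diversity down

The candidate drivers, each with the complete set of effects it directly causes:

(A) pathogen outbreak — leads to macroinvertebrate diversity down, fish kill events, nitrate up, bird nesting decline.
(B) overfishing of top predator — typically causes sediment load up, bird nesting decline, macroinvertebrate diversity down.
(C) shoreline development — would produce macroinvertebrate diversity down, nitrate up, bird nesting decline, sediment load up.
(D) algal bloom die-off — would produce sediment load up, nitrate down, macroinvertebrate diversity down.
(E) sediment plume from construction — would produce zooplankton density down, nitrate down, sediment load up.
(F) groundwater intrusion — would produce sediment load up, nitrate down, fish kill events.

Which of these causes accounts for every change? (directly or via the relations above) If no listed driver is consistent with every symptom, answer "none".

none

For each candidate, compare predicted effects to what was observed:
(A) pathogen outbreak — does not account for sediment load up
(B) overfishing of top predator — fish kill events miss; nitrate up miss; sediment load up match; macroinvertebrate diversity down match; bird nesting decline match
(C) shoreline development — fish kill events miss; nitrate up match; sediment load up match; macroinvertebrate diversity down match; bird nesting decline match
(D) algal bloom die-off — fails on fish kill events, nitrate up, bird nesting decline (predicts nitrate down, not nitrate up)
(E) sediment plume from construction — fails on fish kill events, nitrate up, macroinvertebrate diversity down, bird nesting decline (predicts nitrate down, not nitrate up)
(F) groundwater intrusion — fish kill events match; nitrate up miss; sediment load up match; macroinvertebrate diversity down miss; bird nesting decline miss
No candidate is consistent with all observations.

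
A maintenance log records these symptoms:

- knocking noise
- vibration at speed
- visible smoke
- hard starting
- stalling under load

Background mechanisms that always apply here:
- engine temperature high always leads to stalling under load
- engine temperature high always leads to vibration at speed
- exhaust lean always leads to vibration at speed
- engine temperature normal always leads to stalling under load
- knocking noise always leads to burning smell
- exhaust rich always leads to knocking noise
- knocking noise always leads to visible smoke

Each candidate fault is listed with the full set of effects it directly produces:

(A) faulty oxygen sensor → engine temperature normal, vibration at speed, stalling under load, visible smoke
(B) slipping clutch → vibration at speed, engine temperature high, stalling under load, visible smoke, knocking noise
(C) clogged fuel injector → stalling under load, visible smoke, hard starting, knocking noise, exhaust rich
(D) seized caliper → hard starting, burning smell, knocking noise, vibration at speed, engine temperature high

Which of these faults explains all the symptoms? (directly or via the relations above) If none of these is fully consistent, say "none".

D

Testing each hypothesis:
(A) faulty oxygen sensor — does not account for knocking noise, hard starting
(B) slipping clutch — knocking noise yes; vibration at speed yes; visible smoke yes; hard starting NO; stalling under load yes
(C) clogged fuel injector — does not account for vibration at speed
(D) seized caliper — knocking noise yes; vibration at speed yes; visible smoke yes (through knocking noise → visible smoke); hard starting yes; stalling under load yes (through engine temperature high → stalling under load)
Only (D) is consistent with every observation.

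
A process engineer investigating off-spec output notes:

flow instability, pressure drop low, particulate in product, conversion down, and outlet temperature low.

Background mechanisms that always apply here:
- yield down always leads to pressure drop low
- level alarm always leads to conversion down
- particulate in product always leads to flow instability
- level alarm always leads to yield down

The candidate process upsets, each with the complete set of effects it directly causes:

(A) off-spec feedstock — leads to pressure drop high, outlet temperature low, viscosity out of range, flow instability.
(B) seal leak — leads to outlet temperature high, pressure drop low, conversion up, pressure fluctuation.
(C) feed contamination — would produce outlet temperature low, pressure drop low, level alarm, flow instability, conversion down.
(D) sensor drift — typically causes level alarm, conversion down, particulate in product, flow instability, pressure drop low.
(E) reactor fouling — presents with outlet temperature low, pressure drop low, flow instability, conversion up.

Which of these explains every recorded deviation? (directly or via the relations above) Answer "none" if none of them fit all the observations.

Checking each candidate against the observations:
(A) off-spec feedstock — fails on pressure drop low, particulate in product, conversion down (predicts pressure drop high, not pressure drop low)
(B) seal leak — fails on flow instability, particulate in product, conversion down, outlet temperature low (predicts conversion up, not conversion down; predicts outlet temperature high, not outlet temperature low)
(C) feed contamination — flow instability yes; pressure drop low yes; particulate in product NO; conversion down yes; outlet temperature low yes
(D) sensor drift — does not account for outlet temperature low
(E) reactor fouling — fails on particulate in product, conversion down (predicts conversion up, not conversion down)
None of the listed candidates fits everything.

none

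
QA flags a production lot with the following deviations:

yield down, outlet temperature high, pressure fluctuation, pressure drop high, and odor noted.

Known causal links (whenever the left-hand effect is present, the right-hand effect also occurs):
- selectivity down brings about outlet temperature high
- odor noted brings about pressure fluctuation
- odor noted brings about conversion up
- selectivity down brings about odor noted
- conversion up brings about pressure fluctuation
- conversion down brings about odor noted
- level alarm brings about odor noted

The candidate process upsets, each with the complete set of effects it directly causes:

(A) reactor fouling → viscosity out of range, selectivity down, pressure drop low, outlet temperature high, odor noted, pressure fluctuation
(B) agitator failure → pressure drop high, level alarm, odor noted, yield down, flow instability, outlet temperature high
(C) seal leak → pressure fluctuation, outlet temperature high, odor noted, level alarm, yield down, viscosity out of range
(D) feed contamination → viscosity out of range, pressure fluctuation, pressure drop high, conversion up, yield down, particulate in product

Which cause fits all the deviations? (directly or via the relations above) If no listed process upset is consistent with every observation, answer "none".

Per-candidate check:
(A) reactor fouling — yield down miss; outlet temperature high match; pressure fluctuation match; pressure drop high miss; odor noted match
(B) agitator failure — yield down match; outlet temperature high match; pressure fluctuation match (through odor noted → pressure fluctuation); pressure drop high match; odor noted match
(C) seal leak — yield down match; outlet temperature high match; pressure fluctuation match; pressure drop high miss; odor noted match
(D) feed contamination — yield down match; outlet temperature high miss; pressure fluctuation match; pressure drop high match; odor noted miss
(B) alone accounts for all the evidence.

B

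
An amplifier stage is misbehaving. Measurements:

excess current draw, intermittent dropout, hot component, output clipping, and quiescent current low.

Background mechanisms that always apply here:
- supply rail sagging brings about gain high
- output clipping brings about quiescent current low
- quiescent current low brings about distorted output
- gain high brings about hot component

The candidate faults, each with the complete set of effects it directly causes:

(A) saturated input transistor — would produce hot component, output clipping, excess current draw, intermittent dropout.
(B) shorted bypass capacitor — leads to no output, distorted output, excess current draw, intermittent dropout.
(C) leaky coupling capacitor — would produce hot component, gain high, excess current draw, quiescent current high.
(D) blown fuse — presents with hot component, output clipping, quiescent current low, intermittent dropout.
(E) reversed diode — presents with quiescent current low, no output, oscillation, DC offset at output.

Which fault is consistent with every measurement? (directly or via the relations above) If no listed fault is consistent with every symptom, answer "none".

A

For each candidate, compare predicted effects to what was observed:
(A) saturated input transistor — accounts for every observation (quiescent current low through output clipping → quiescent current low)
(B) shorted bypass capacitor — excess current draw ✓; intermittent dropout ✓; hot component ✗; output clipping ✗; quiescent current low ✗
(C) leaky coupling capacitor — fails on intermittent dropout, output clipping, quiescent current low (predicts quiescent current high, not quiescent current low)
(D) blown fuse — does not account for excess current draw
(E) reversed diode — does not account for excess current draw, intermittent dropout, hot component, output clipping
(A) is the only candidate with no mismatches.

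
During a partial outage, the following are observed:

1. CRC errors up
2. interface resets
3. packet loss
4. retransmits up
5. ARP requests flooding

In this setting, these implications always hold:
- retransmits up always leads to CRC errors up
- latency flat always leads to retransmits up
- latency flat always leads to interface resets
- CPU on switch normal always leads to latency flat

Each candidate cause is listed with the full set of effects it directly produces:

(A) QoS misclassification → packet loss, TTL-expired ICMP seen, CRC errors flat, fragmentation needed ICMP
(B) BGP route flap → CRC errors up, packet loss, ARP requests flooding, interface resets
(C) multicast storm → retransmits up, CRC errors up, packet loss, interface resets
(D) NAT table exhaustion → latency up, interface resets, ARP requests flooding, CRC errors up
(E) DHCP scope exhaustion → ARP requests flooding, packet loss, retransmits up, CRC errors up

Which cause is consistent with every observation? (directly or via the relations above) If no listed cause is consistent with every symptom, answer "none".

none

Checking each candidate against the observations:
(A) QoS misclassification — fails on CRC errors up, interface resets, retransmits up, ARP requests flooding (predicts CRC errors flat, not CRC errors up)
(B) BGP route flap — CRC errors up +; interface resets +; packet loss +; retransmits up -; ARP requests flooding +
(C) multicast storm — does not account for ARP requests flooding
(D) NAT table exhaustion — CRC errors up +; interface resets +; packet loss -; retransmits up -; ARP requests flooding +
(E) DHCP scope exhaustion — does not account for interface resets
Every candidate fails on at least one observation.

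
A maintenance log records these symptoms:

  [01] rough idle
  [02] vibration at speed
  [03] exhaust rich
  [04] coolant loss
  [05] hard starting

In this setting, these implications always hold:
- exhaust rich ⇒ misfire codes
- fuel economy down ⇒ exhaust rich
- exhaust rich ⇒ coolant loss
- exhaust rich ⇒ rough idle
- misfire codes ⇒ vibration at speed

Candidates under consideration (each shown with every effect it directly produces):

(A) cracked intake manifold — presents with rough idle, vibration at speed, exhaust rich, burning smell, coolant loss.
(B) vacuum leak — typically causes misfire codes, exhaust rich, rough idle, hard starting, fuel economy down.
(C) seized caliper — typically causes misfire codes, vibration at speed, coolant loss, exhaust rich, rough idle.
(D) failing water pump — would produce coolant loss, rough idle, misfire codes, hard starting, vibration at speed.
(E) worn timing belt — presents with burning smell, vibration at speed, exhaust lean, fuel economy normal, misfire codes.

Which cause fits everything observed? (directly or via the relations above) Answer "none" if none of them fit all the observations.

B

Checking each candidate against the observations:
(A) cracked intake manifold — does not account for hard starting
(B) vacuum leak — accounts for every observation (vibration at speed via misfire codes → vibration at speed)
(C) seized caliper — does not account for hard starting
(D) failing water pump — does not account for exhaust rich
(E) worn timing belt — fails on rough idle, exhaust rich, coolant loss, hard starting (predicts exhaust lean, not exhaust rich)
Only (B) is consistent with every observation.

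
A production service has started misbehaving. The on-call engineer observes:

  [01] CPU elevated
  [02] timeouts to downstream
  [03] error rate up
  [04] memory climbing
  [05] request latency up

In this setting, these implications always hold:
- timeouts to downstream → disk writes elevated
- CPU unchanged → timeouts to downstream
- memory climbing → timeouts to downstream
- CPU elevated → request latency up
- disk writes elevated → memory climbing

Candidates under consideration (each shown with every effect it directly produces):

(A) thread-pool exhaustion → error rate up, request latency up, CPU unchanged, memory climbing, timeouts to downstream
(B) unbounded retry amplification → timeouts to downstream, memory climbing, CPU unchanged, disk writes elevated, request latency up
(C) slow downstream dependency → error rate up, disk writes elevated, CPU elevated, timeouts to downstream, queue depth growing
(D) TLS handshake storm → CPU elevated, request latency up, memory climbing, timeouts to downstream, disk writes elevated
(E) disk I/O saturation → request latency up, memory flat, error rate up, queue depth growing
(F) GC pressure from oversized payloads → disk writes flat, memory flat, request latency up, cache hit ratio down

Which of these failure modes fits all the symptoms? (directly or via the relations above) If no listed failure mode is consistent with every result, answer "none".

For each candidate, compare predicted effects to what was observed:
(A) thread-pool exhaustion — CPU elevated -; timeouts to downstream +; error rate up +; memory climbing +; request latency up +
(B) unbounded retry amplification — CPU elevated -; timeouts to downstream +; error rate up -; memory climbing +; request latency up +
(C) slow downstream dependency — CPU elevated +; timeouts to downstream +; error rate up +; memory climbing + (through disk writes elevated → memory climbing); request latency up + (through CPU elevated → request latency up)
(D) TLS handshake storm — does not account for error rate up
(E) disk I/O saturation — fails on CPU elevated, timeouts to downstream, memory climbing (predicts memory flat, not memory climbing)
(F) GC pressure from oversized payloads — fails on CPU elevated, timeouts to downstream, error rate up, memory climbing (predicts memory flat, not memory climbing)
Only (C) is consistent with every observation.

C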